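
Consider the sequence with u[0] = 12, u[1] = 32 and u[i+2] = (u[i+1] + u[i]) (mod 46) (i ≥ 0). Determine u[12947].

34

Listing terms: u[0] = 12; u[1] = 32; u[2] = 44; u[3] = 30; u[4] = 28; u[5] = 12; u[6] = 40; u[7] = 6; u[8] = 0; u[9] = 6; u[10] = 6; u[11] = 12; u[12] = 18; u[13] = 30; u[14] = 2; u[15] = 32; u[16] = 34; u[17] = 20; u[18] = 8; u[19] = 28; u[20] = 36; u[21] = 18; u[22] = 8; u[23] = 26; u[24] = 34; u[25] = 14; u[26] = 2; u[27] = 16; u[28] = 18; u[29] = 34; u[30] = 6; u[31] = 40; u[32] = 0; u[33] = 40; u[34] = 40; u[35] = 34; u[36] = 28; u[37] = 16; u[38] = 44; u[39] = 14; u[40] = 12; u[41] = 26; u[42] = 38; u[43] = 18; u[44] = 10; u[45] = 28; u[46] = 38; u[47] = 20; u[48] = 12; u[49] = 32.
Since (u[48], u[49]) = (u[0], u[1]) = (12, 32) (two consecutive terms determine the rest), the sequence is periodic with period 48.
So u[12947] = u[0 + ((12947-0) mod 48)] = u[35] = 34.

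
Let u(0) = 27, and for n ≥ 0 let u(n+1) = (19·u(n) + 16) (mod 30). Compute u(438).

u(0) = 27, u(1) = 19, u(2) = 17, u(3) = 9, u(4) = 7, u(5) = 29, u(6) = 27.
The sequence repeats with period 6.
So u(438) = u(0 + ((438-0) mod 6)) = u(0) = 27.

27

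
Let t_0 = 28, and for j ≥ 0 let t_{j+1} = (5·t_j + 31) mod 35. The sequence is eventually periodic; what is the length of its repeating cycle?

Listing terms: t_0 = 28, t_1 = 31, t_2 = 11, t_3 = 16, t_4 = 6, t_5 = 26, t_6 = 21, t_7 = 31.
Since t_7 = t_1 = 31, the sequence is eventually periodic: after a pre-period of length 1 it cycles with period 6.

6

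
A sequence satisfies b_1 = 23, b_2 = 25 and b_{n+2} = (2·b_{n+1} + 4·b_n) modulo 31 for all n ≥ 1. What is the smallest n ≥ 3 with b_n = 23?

6

Computing terms: b_1 = 23,  b_2 = 25,  b_3 = 18,  b_4 = 12,  b_5 = 3,  b_6 = 23,  b_7 = 27,  b_8 = 22,  b_9 = 28,  b_{10} = 20,  b_{11} = 28,  b_{12} = 12,  b_{13} = 12,  b_{14} = 10,  b_{15} = 6,  b_{16} = 21,  b_{17} = 4,  b_{18} = 30,  b_{19} = 14,  b_{20} = 24,  b_{21} = 11,  b_{22} = 25,  b_{23} = 1,  b_{24} = 9,  b_{25} = 22,  b_{26} = 18,  b_{27} = 0,  b_{28} = 10,  b_{29} = 20,  b_{30} = 18,  b_{31} = 23,  b_{32} = 25.
The sequence repeats with period 30.
The value 23 first appears (with n ≥ 3) at b_6.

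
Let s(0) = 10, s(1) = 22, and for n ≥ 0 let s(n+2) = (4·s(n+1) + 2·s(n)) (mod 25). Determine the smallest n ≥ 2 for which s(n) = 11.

7

Listing terms: s(0) = 10,  s(1) = 22,  s(2) = 8,  s(3) = 1,  s(4) = 20,  s(5) = 7,  s(6) = 18,  s(7) = 11,  s(8) = 5,  s(9) = 17,  s(10) = 3,  s(11) = 21,  s(12) = 15,  s(13) = 2,  s(14) = 13,  s(15) = 6,  s(16) = 0,  s(17) = 12,  s(18) = 23,  s(19) = 16,  s(20) = 10,  s(21) = 22.
Since (s(20), s(21)) = (s(0), s(1)) = (10, 22) (two consecutive terms determine the rest), the sequence is periodic with period 20.
The value 11 first appears (with n ≥ 2) at s(7).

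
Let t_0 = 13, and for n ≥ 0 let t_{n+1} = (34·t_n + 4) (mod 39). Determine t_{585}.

We have t_0 = 13; t_1 = 17; t_2 = 36; t_3 = 19; t_4 = 26; t_5 = 30; t_6 = 10; t_7 = 32; t_8 = 0; t_9 = 4; t_{10} = 23; t_{11} = 6; t_{12} = 13.
The sequence repeats with period 12.
So t_{585} = t_{0 + ((585-0) mod 12)} = t_9 = 4.

4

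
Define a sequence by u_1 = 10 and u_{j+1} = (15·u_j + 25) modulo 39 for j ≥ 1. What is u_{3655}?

31

We have u_1 = 10; u_2 = 19; u_3 = 37; u_4 = 34; u_5 = 28; u_6 = 16; u_7 = 31; u_8 = 22; u_9 = 4; u_{10} = 7; u_{11} = 13; u_{12} = 25; u_{13} = 10.
The sequence repeats with period 12.
So u_{3655} = u_{1 + ((3655-1) mod 12)} = u_7 = 31.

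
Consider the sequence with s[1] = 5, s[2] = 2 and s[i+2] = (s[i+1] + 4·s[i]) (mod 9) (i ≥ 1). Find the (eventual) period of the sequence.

We have s[1] = 5, s[2] = 2, s[3] = 4, s[4] = 3, s[5] = 1, s[6] = 4, s[7] = 8, s[8] = 6, s[9] = 2, s[10] = 8, s[11] = 7, s[12] = 3, s[13] = 4, s[14] = 7, s[15] = 5, s[16] = 6, s[17] = 8, s[18] = 5, s[19] = 1, s[20] = 3, s[21] = 7, s[22] = 1, s[23] = 2, s[24] = 6, s[25] = 5, s[26] = 2.
Since (s[25], s[26]) = (s[1], s[2]) = (5, 2) (two consecutive terms determine the rest), the sequence is periodic with period 24.

24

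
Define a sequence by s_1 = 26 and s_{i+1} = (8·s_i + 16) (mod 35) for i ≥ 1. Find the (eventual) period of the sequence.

28

Listing terms: s_1 = 26,  s_2 = 14,  s_3 = 23,  s_4 = 25,  s_5 = 6,  s_6 = 29,  s_7 = 3,  s_8 = 5,  s_9 = 21,  s_{10} = 9,  s_{11} = 18,  s_{12} = 20,  s_{13} = 1,  s_{14} = 24,  s_{15} = 33,  s_{16} = 0,  s_{17} = 16,  s_{18} = 4,  s_{19} = 13,  s_{20} = 15,  s_{21} = 31,  s_{22} = 19,  s_{23} = 28,  s_{24} = 30,  s_{25} = 11,  s_{26} = 34,  s_{27} = 8,  s_{28} = 10,  s_{29} = 26.
Since s_{29} = s_1 = 26, the sequence is periodic with period 28.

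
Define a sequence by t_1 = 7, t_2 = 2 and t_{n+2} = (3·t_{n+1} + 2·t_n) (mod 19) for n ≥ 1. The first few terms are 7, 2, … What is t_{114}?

We have t_1 = 7; t_2 = 2; t_3 = 1; t_4 = 7; t_5 = 4; t_6 = 7; t_7 = 10; t_8 = 6; t_9 = 0; t_{10} = 12; t_{11} = 17; t_{12} = 18; t_{13} = 12; t_{14} = 15; t_{15} = 12; t_{16} = 9; t_{17} = 13; t_{18} = 0; t_{19} = 7; t_{20} = 2.
The sequence repeats with period 18.
So t_{114} = t_{1 + ((114-1) mod 18)} = t_6 = 7.

7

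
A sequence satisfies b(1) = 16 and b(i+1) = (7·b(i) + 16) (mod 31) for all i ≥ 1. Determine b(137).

b(1) = 16, b(2) = 4, b(3) = 13, b(4) = 14, b(5) = 21, b(6) = 8, b(7) = 10, b(8) = 24, b(9) = 29, b(10) = 2, b(11) = 30, b(12) = 9, b(13) = 17, b(14) = 11, b(15) = 0, b(16) = 16.
The sequence repeats with period 15.
So b(137) = b(1 + ((137-1) mod 15)) = b(2) = 4.

4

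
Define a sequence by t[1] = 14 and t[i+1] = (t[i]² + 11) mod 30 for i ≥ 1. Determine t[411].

t[1] = 14,  t[2] = 27,  t[3] = 20,  t[4] = 21,  t[5] = 2,  t[6] = 15,  t[7] = 26,  t[8] = 27.
Since t[8] = t[2] = 27, the sequence is eventually periodic: after a pre-period of length 1 it cycles with period 6.
For i ≥ 2, t[i] depends only on (i - 2) mod 6. (411 - 2) mod 6 = 1, so t[411] = t[3] = 20.

20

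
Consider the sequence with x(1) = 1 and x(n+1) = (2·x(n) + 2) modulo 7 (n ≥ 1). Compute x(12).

3

We have x(1) = 1; x(2) = 4; x(3) = 3; x(4) = 1.
The sequence repeats with period 3.
So x(12) = x(1 + ((12-1) mod 3)) = x(3) = 3.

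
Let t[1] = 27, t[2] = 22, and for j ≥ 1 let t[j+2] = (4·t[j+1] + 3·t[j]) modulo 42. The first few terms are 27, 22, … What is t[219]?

We have t[1] = 27; t[2] = 22; t[3] = 1; t[4] = 28; t[5] = 31; t[6] = 40; t[7] = 1; t[8] = 40; t[9] = 37; t[10] = 16; t[11] = 7; t[12] = 34; t[13] = 31; t[14] = 16; t[15] = 31; t[16] = 4; t[17] = 25; t[18] = 28; t[19] = 19; t[20] = 34; t[21] = 25; t[22] = 34; t[23] = 1; t[24] = 22; t[25] = 7; t[26] = 10; t[27] = 19; t[28] = 22; t[29] = 19; t[30] = 16; t[31] = 37; t[32] = 28; t[33] = 13; t[34] = 10; t[35] = 37; t[36] = 10; t[37] = 25; t[38] = 4; t[39] = 7; t[40] = 40; t[41] = 13; t[42] = 4; t[43] = 13; t[44] = 22; t[45] = 1.
Since (t[44], t[45]) = (t[2], t[3]) = (22, 1) (two consecutive terms determine the rest), the sequence is eventually periodic: after a pre-period of length 1 it cycles with period 42.
For j ≥ 2, t[j] depends only on (j - 2) mod 42. (219 - 2) mod 42 = 7, so t[219] = t[9] = 37.

37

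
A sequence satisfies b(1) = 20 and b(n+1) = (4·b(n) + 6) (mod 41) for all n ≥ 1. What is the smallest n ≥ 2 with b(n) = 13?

5

Computing terms: b(1) = 20, b(2) = 4, b(3) = 22, b(4) = 12, b(5) = 13, b(6) = 17, b(7) = 33, b(8) = 15, b(9) = 25, b(10) = 24, b(11) = 20.
Since b(11) = b(1) = 20, the sequence is periodic with period 10.
The value 13 first appears (with n ≥ 2) at b(5).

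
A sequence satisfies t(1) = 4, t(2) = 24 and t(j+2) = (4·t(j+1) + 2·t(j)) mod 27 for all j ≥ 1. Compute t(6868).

23

t(1) = 4, t(2) = 24, t(3) = 23, t(4) = 5, t(5) = 12, t(6) = 4, t(7) = 13, t(8) = 6, t(9) = 23, t(10) = 23, t(11) = 3, t(12) = 4, t(13) = 22, t(14) = 15, t(15) = 23, t(16) = 14, t(17) = 21, t(18) = 4, t(19) = 4, t(20) = 24.
The sequence repeats with period 18.
(6868 - 1) mod 18 = 9, so t(6868) = t(10) = 23.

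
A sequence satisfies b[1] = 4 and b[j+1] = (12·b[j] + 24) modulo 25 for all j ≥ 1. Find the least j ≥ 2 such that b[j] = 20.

b[1] = 4, b[2] = 22, b[3] = 13, b[4] = 5, b[5] = 9, b[6] = 7, b[7] = 8, b[8] = 20, b[9] = 14, b[10] = 17, b[11] = 3, b[12] = 10, b[13] = 19, b[14] = 2, b[15] = 23, b[16] = 0, b[17] = 24, b[18] = 12, b[19] = 18, b[20] = 15, b[21] = 4.
The sequence repeats with period 20.
The value 20 first appears (with j ≥ 2) at b[8].

8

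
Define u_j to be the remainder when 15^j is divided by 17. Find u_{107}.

9

Listing terms: u_0 = 1,  u_1 = 15,  u_2 = 4,  u_3 = 9,  u_4 = 16,  u_5 = 2,  u_6 = 13,  u_7 = 8,  u_8 = 1.
The sequence repeats with period 8.
(107 - 0) mod 8 = 3, so u_{107} = u_3 = 9.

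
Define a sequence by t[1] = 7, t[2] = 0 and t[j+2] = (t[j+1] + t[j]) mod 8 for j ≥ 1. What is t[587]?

We have t[1] = 7,  t[2] = 0,  t[3] = 7,  t[4] = 7,  t[5] = 6,  t[6] = 5,  t[7] = 3,  t[8] = 0,  t[9] = 3,  t[10] = 3,  t[11] = 6,  t[12] = 1,  t[13] = 7,  t[14] = 0.
The sequence repeats with period 12.
So t[587] = t[1 + ((587-1) mod 12)] = t[11] = 6.

6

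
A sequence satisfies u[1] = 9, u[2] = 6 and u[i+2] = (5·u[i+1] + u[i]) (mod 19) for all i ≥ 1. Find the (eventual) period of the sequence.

40

u[1] = 9; u[2] = 6; u[3] = 1; u[4] = 11; u[5] = 18; u[6] = 6; u[7] = 10; u[8] = 18; u[9] = 5; u[10] = 5; u[11] = 11; u[12] = 3; u[13] = 7; u[14] = 0; u[15] = 7; u[16] = 16; u[17] = 11; u[18] = 14; u[19] = 5; u[20] = 1; u[21] = 10; u[22] = 13; u[23] = 18; u[24] = 8; u[25] = 1; u[26] = 13; u[27] = 9; u[28] = 1; u[29] = 14; u[30] = 14; u[31] = 8; u[32] = 16; u[33] = 12; u[34] = 0; u[35] = 12; u[36] = 3; u[37] = 8; u[38] = 5; u[39] = 14; u[40] = 18; u[41] = 9; u[42] = 6.
Since (u[41], u[42]) = (u[1], u[2]) = (9, 6) (two consecutive terms determine the rest), the sequence is periodic with period 40.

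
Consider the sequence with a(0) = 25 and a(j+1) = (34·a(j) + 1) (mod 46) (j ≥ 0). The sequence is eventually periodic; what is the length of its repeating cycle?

22

a(0) = 25,  a(1) = 23,  a(2) = 1,  a(3) = 35,  a(4) = 41,  a(5) = 15,  a(6) = 5,  a(7) = 33,  a(8) = 19,  a(9) = 3,  a(10) = 11,  a(11) = 7,  a(12) = 9,  a(13) = 31,  a(14) = 43,  a(15) = 37,  a(16) = 17,  a(17) = 27,  a(18) = 45,  a(19) = 13,  a(20) = 29,  a(21) = 21,  a(22) = 25.
The sequence repeats with period 22.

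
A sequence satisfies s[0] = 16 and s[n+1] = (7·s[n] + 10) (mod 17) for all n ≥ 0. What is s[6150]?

10

We have s[0] = 16, s[1] = 3, s[2] = 14, s[3] = 6, s[4] = 1, s[5] = 0, s[6] = 10, s[7] = 12, s[8] = 9, s[9] = 5, s[10] = 11, s[11] = 2, s[12] = 7, s[13] = 8, s[14] = 15, s[15] = 13, s[16] = 16.
Since s[16] = s[0] = 16, the sequence is periodic with period 16.
So s[6150] = s[0 + ((6150-0) mod 16)] = s[6] = 10.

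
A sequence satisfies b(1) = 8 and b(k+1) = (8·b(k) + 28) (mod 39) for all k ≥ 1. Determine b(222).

b(1) = 8; b(2) = 14; b(3) = 23; b(4) = 17; b(5) = 8.
The sequence repeats with period 4.
(222 - 1) mod 4 = 1, so b(222) = b(2) = 14.

14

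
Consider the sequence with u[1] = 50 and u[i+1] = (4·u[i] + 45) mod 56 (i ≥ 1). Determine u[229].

u[1] = 50; u[2] = 21; u[3] = 17; u[4] = 1; u[5] = 49; u[6] = 17.
Since u[6] = u[3] = 17, the sequence is eventually periodic: after a pre-period of length 2 it cycles with period 3.
For i ≥ 3, u[i] depends only on (i - 3) mod 3. (229 - 3) mod 3 = 1, so u[229] = u[4] = 1.

1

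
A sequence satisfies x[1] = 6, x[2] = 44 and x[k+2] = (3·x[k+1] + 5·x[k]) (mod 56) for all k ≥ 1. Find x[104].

44

Computing terms: x[1] = 6; x[2] = 44; x[3] = 50; x[4] = 34; x[5] = 16; x[6] = 50; x[7] = 6; x[8] = 44.
Since (x[7], x[8]) = (x[1], x[2]) = (6, 44) (two consecutive terms determine the rest), the sequence is periodic with period 6.
(104 - 1) mod 6 = 1, so x[104] = x[2] = 44.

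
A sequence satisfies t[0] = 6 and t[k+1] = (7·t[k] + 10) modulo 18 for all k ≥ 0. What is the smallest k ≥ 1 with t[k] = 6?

9

Computing terms: t[0] = 6; t[1] = 16; t[2] = 14; t[3] = 0; t[4] = 10; t[5] = 8; t[6] = 12; t[7] = 4; t[8] = 2; t[9] = 6.
Since t[9] = t[0] = 6, the sequence is periodic with period 9.
The value 6 next appears (with k ≥ 1) at t[9].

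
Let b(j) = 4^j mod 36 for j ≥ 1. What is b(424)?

4

Computing terms: b(1) = 4; b(2) = 16; b(3) = 28; b(4) = 4.
Since b(4) = b(1) = 4, the sequence is periodic with period 3.
(424 - 1) mod 3 = 0, so b(424) = b(1) = 4.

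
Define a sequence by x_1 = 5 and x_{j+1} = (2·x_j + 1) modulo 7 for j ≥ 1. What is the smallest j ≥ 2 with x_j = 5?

Computing terms: x_1 = 5; x_2 = 4; x_3 = 2; x_4 = 5.
Since x_4 = x_1 = 5, the sequence is periodic with period 3.
The value 5 next appears (with j ≥ 2) at x_4.

4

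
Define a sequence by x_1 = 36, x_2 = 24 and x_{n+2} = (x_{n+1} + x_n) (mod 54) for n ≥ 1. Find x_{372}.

12

Listing terms: x_1 = 36; x_2 = 24; x_3 = 6; x_4 = 30; x_5 = 36; x_6 = 12; x_7 = 48; x_8 = 6; x_9 = 0; x_{10} = 6; x_{11} = 6; x_{12} = 12; x_{13} = 18; x_{14} = 30; x_{15} = 48; x_{16} = 24; x_{17} = 18; x_{18} = 42; x_{19} = 6; x_{20} = 48; x_{21} = 0; x_{22} = 48; x_{23} = 48; x_{24} = 42; x_{25} = 36; x_{26} = 24.
The sequence repeats with period 24.
So x_{372} = x_{1 + ((372-1) mod 24)} = x_{12} = 12.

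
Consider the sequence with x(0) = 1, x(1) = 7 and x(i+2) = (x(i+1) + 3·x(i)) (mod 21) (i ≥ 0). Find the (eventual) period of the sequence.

We have x(0) = 1, x(1) = 7, x(2) = 10, x(3) = 10, x(4) = 19, x(5) = 7, x(6) = 1, x(7) = 1, x(8) = 4, x(9) = 7, x(10) = 19, x(11) = 19, x(12) = 13, x(13) = 7, x(14) = 4, x(15) = 4, x(16) = 16, x(17) = 7, x(18) = 13, x(19) = 13, x(20) = 10, x(21) = 7, x(22) = 16, x(23) = 16, x(24) = 1, x(25) = 7.
Since (x(24), x(25)) = (x(0), x(1)) = (1, 7) (two consecutive terms determine the rest), the sequence is periodic with period 24.

24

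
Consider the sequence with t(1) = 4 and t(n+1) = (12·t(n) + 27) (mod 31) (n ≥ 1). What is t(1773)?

28

We have t(1) = 4, t(2) = 13, t(3) = 28, t(4) = 22, t(5) = 12, t(6) = 16, t(7) = 2, t(8) = 20, t(9) = 19, t(10) = 7, t(11) = 18, t(12) = 26, t(13) = 29, t(14) = 3, t(15) = 1, t(16) = 8, t(17) = 30, t(18) = 15, t(19) = 21, t(20) = 0, t(21) = 27, t(22) = 10, t(23) = 23, t(24) = 24, t(25) = 5, t(26) = 25, t(27) = 17, t(28) = 14, t(29) = 9, t(30) = 11, t(31) = 4.
Since t(31) = t(1) = 4, the sequence is periodic with period 30.
So t(1773) = t(1 + ((1773-1) mod 30)) = t(3) = 28.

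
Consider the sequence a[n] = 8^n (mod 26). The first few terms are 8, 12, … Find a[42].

12

Computing terms: a[1] = 8; a[2] = 12; a[3] = 18; a[4] = 14; a[5] = 8.
Since a[5] = a[1] = 8, the sequence is periodic with period 4.
(42 - 1) mod 4 = 1, so a[42] = a[2] = 12.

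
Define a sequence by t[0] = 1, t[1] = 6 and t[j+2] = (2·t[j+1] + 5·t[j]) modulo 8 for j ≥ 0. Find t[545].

Listing terms: t[0] = 1,  t[1] = 6,  t[2] = 1,  t[3] = 0,  t[4] = 5,  t[5] = 2,  t[6] = 5,  t[7] = 4,  t[8] = 1,  t[9] = 6.
Since (t[8], t[9]) = (t[0], t[1]) = (1, 6) (two consecutive terms determine the rest), the sequence is periodic with period 8.
(545 - 0) mod 8 = 1, so t[545] = t[1] = 6.

6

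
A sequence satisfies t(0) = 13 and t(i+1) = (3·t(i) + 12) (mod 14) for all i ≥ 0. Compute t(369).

3

t(0) = 13, t(1) = 9, t(2) = 11, t(3) = 3, t(4) = 7, t(5) = 5, t(6) = 13.
Since t(6) = t(0) = 13, the sequence is periodic with period 6.
(369 - 0) mod 6 = 3, so t(369) = t(3) = 3.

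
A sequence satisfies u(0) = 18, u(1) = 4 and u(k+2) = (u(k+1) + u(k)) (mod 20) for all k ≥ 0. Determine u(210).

Computing terms: u(0) = 18, u(1) = 4, u(2) = 2, u(3) = 6, u(4) = 8, u(5) = 14, u(6) = 2, u(7) = 16, u(8) = 18, u(9) = 14, u(10) = 12, u(11) = 6, u(12) = 18, u(13) = 4.
Since (u(12), u(13)) = (u(0), u(1)) = (18, 4) (two consecutive terms determine the rest), the sequence is periodic with period 12.
(210 - 0) mod 12 = 6, so u(210) = u(6) = 2.

2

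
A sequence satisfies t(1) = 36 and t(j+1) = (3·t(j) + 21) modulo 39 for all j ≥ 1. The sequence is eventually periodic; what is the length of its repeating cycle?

We have t(1) = 36; t(2) = 12; t(3) = 18; t(4) = 36.
Since t(4) = t(1) = 36, the sequence is periodic with period 3.

3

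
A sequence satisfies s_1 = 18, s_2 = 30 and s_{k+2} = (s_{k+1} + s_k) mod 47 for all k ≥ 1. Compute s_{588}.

Computing terms: s_1 = 18,  s_2 = 30,  s_3 = 1,  s_4 = 31,  s_5 = 32,  s_6 = 16,  s_7 = 1,  s_8 = 17,  s_9 = 18,  s_{10} = 35,  s_{11} = 6,  s_{12} = 41,  s_{13} = 0,  s_{14} = 41,  s_{15} = 41,  s_{16} = 35,  s_{17} = 29,  s_{18} = 17,  s_{19} = 46,  s_{20} = 16,  s_{21} = 15,  s_{22} = 31,  s_{23} = 46,  s_{24} = 30,  s_{25} = 29,  s_{26} = 12,  s_{27} = 41,  s_{28} = 6,  s_{29} = 0,  s_{30} = 6,  s_{31} = 6,  s_{32} = 12,  s_{33} = 18,  s_{34} = 30.
The sequence repeats with period 32.
So s_{588} = s_{1 + ((588-1) mod 32)} = s_{12} = 41.

41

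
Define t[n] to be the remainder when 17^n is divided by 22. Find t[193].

7

Listing terms: t[1] = 17; t[2] = 3; t[3] = 7; t[4] = 9; t[5] = 21; t[6] = 5; t[7] = 19; t[8] = 15; t[9] = 13; t[10] = 1; t[11] = 17.
The sequence repeats with period 10.
(193 - 1) mod 10 = 2, so t[193] = t[3] = 7.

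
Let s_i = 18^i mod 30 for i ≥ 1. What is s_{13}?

18

We have s_1 = 18, s_2 = 24, s_3 = 12, s_4 = 6, s_5 = 18.
Since s_5 = s_1 = 18, the sequence is periodic with period 4.
(13 - 1) mod 4 = 0, so s_{13} = s_1 = 18.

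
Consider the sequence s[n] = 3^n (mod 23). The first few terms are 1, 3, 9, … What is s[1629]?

3

Computing terms: s[0] = 1, s[1] = 3, s[2] = 9, s[3] = 4, s[4] = 12, s[5] = 13, s[6] = 16, s[7] = 2, s[8] = 6, s[9] = 18, s[10] = 8, s[11] = 1.
Since s[11] = s[0] = 1, the sequence is periodic with period 11.
(1629 - 0) mod 11 = 1, so s[1629] = s[1] = 3.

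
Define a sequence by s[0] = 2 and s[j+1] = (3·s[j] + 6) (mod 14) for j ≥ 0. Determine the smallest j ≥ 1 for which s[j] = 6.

Computing terms: s[0] = 2,  s[1] = 12,  s[2] = 0,  s[3] = 6,  s[4] = 10,  s[5] = 8,  s[6] = 2.
Since s[6] = s[0] = 2, the sequence is periodic with period 6.
The value 6 first appears (with j ≥ 1) at s[3].

3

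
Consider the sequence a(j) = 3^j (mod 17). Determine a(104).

Listing terms: a(0) = 1; a(1) = 3; a(2) = 9; a(3) = 10; a(4) = 13; a(5) = 5; a(6) = 15; a(7) = 11; a(8) = 16; a(9) = 14; a(10) = 8; a(11) = 7; a(12) = 4; a(13) = 12; a(14) = 2; a(15) = 6; a(16) = 1.
Since a(16) = a(0) = 1, the sequence is periodic with period 16.
So a(104) = a(0 + ((104-0) mod 16)) = a(8) = 16.

16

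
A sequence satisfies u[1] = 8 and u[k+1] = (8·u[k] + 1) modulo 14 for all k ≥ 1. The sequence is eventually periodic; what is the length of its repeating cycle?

7

Computing terms: u[1] = 8, u[2] = 9, u[3] = 3, u[4] = 11, u[5] = 5, u[6] = 13, u[7] = 7, u[8] = 1, u[9] = 9.
Since u[9] = u[2] = 9, the sequence is eventually periodic: after a pre-period of length 1 it cycles with period 7.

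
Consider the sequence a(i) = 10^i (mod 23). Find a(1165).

7

Computing terms: a(0) = 1,  a(1) = 10,  a(2) = 8,  a(3) = 11,  a(4) = 18,  a(5) = 19,  a(6) = 6,  a(7) = 14,  a(8) = 2,  a(9) = 20,  a(10) = 16,  a(11) = 22,  a(12) = 13,  a(13) = 15,  a(14) = 12,  a(15) = 5,  a(16) = 4,  a(17) = 17,  a(18) = 9,  a(19) = 21,  a(20) = 3,  a(21) = 7,  a(22) = 1.
Since a(22) = a(0) = 1, the sequence is periodic with period 22.
So a(1165) = a(0 + ((1165-0) mod 22)) = a(21) = 7.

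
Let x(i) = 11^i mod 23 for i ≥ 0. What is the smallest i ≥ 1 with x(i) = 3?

14

Computing terms: x(0) = 1; x(1) = 11; x(2) = 6; x(3) = 20; x(4) = 13; x(5) = 5; x(6) = 9; x(7) = 7; x(8) = 8; x(9) = 19; x(10) = 2; x(11) = 22; x(12) = 12; x(13) = 17; x(14) = 3; x(15) = 10; x(16) = 18; x(17) = 14; x(18) = 16; x(19) = 15; x(20) = 4; x(21) = 21; x(22) = 1.
Since x(22) = x(0) = 1, the sequence is periodic with period 22.
The value 3 first appears (with i ≥ 1) at x(14).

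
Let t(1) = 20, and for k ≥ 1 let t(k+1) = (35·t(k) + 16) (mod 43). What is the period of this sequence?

7

We have t(1) = 20, t(2) = 28, t(3) = 7, t(4) = 3, t(5) = 35, t(6) = 37, t(7) = 21, t(8) = 20.
Since t(8) = t(1) = 20, the sequence is periodic with period 7.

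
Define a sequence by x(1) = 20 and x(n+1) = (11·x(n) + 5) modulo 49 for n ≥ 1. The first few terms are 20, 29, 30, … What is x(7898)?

29

Listing terms: x(1) = 20; x(2) = 29; x(3) = 30; x(4) = 41; x(5) = 15; x(6) = 23; x(7) = 13; x(8) = 1; x(9) = 16; x(10) = 34; x(11) = 36; x(12) = 9; x(13) = 6; x(14) = 22; x(15) = 2; x(16) = 27; x(17) = 8; x(18) = 44; x(19) = 48; x(20) = 43; x(21) = 37; x(22) = 20.
Since x(22) = x(1) = 20, the sequence is periodic with period 21.
(7898 - 1) mod 21 = 1, so x(7898) = x(2) = 29.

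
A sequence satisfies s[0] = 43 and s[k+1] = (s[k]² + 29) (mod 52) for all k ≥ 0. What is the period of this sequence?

10

We have s[0] = 43; s[1] = 6; s[2] = 13; s[3] = 42; s[4] = 25; s[5] = 30; s[6] = 45; s[7] = 26; s[8] = 29; s[9] = 38; s[10] = 17; s[11] = 6.
Since s[11] = s[1] = 6, the sequence is eventually periodic: after a pre-period of length 1 it cycles with period 10.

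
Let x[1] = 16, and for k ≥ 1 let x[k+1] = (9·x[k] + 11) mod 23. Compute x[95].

22

Computing terms: x[1] = 16, x[2] = 17, x[3] = 3, x[4] = 15, x[5] = 8, x[6] = 14, x[7] = 22, x[8] = 2, x[9] = 6, x[10] = 19, x[11] = 21, x[12] = 16.
The sequence repeats with period 11.
(95 - 1) mod 11 = 6, so x[95] = x[7] = 22.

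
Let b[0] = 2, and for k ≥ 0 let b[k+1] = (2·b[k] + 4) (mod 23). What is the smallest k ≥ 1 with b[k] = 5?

7

b[0] = 2, b[1] = 8, b[2] = 20, b[3] = 21, b[4] = 0, b[5] = 4, b[6] = 12, b[7] = 5, b[8] = 14, b[9] = 9, b[10] = 22, b[11] = 2.
The sequence repeats with period 11.
The value 5 first appears (with k ≥ 1) at b[7].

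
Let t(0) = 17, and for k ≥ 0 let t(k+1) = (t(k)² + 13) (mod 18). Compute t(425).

t(0) = 17; t(1) = 14; t(2) = 11; t(3) = 8; t(4) = 5; t(5) = 2; t(6) = 17.
The sequence repeats with period 6.
(425 - 0) mod 6 = 5, so t(425) = t(5) = 2.

2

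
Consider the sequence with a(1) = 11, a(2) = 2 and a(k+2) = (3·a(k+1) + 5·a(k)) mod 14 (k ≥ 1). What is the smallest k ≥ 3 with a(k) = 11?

4

Listing terms: a(1) = 11, a(2) = 2, a(3) = 5, a(4) = 11, a(5) = 2.
The sequence repeats with period 3.
The value 11 next appears (with k ≥ 3) at a(4).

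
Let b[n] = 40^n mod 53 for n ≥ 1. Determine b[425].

Computing terms: b[1] = 40; b[2] = 10; b[3] = 29; b[4] = 47; b[5] = 25; b[6] = 46; b[7] = 38; b[8] = 36; b[9] = 9; b[10] = 42; b[11] = 37; b[12] = 49; b[13] = 52; b[14] = 13; b[15] = 43; b[16] = 24; b[17] = 6; b[18] = 28; b[19] = 7; b[20] = 15; b[21] = 17; b[22] = 44; b[23] = 11; b[24] = 16; b[25] = 4; b[26] = 1; b[27] = 40.
Since b[27] = b[1] = 40, the sequence is periodic with period 26.
So b[425] = b[1 + ((425-1) mod 26)] = b[9] = 9.

9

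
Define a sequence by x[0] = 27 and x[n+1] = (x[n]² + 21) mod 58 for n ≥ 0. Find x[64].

25

Listing terms: x[0] = 27; x[1] = 54; x[2] = 37; x[3] = 56; x[4] = 25; x[5] = 8; x[6] = 27.
Since x[6] = x[0] = 27, the sequence is periodic with period 6.
(64 - 0) mod 6 = 4, so x[64] = x[4] = 25.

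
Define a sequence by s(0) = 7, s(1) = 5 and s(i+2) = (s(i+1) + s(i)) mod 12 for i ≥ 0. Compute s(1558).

9

Listing terms: s(0) = 7; s(1) = 5; s(2) = 0; s(3) = 5; s(4) = 5; s(5) = 10; s(6) = 3; s(7) = 1; s(8) = 4; s(9) = 5; s(10) = 9; s(11) = 2; s(12) = 11; s(13) = 1; s(14) = 0; s(15) = 1; s(16) = 1; s(17) = 2; s(18) = 3; s(19) = 5; s(20) = 8; s(21) = 1; s(22) = 9; s(23) = 10; s(24) = 7; s(25) = 5.
Since (s(24), s(25)) = (s(0), s(1)) = (7, 5) (two consecutive terms determine the rest), the sequence is periodic with period 24.
So s(1558) = s(0 + ((1558-0) mod 24)) = s(22) = 9.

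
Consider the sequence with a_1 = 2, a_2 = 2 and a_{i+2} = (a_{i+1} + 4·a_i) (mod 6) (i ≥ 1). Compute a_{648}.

Computing terms: a_1 = 2; a_2 = 2; a_3 = 4; a_4 = 0; a_5 = 4; a_6 = 4; a_7 = 2; a_8 = 0; a_9 = 2; a_{10} = 2.
Since (a_9, a_{10}) = (a_1, a_2) = (2, 2) (two consecutive terms determine the rest), the sequence is periodic with period 8.
(648 - 1) mod 8 = 7, so a_{648} = a_8 = 0.

0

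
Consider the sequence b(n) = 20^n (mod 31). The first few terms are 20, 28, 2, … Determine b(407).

Listing terms: b(1) = 20; b(2) = 28; b(3) = 2; b(4) = 9; b(5) = 25; b(6) = 4; b(7) = 18; b(8) = 19; b(9) = 8; b(10) = 5; b(11) = 7; b(12) = 16; b(13) = 10; b(14) = 14; b(15) = 1; b(16) = 20.
Since b(16) = b(1) = 20, the sequence is periodic with period 15.
(407 - 1) mod 15 = 1, so b(407) = b(2) = 28.

28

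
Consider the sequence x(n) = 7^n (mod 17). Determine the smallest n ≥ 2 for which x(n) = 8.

14

Computing terms: x(1) = 7, x(2) = 15, x(3) = 3, x(4) = 4, x(5) = 11, x(6) = 9, x(7) = 12, x(8) = 16, x(9) = 10, x(10) = 2, x(11) = 14, x(12) = 13, x(13) = 6, x(14) = 8, x(15) = 5, x(16) = 1, x(17) = 7.
The sequence repeats with period 16.
The value 8 first appears (with n ≥ 2) at x(14).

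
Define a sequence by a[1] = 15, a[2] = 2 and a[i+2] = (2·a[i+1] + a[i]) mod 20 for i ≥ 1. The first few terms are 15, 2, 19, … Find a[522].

18

Listing terms: a[1] = 15,  a[2] = 2,  a[3] = 19,  a[4] = 0,  a[5] = 19,  a[6] = 18,  a[7] = 15,  a[8] = 8,  a[9] = 11,  a[10] = 10,  a[11] = 11,  a[12] = 12,  a[13] = 15,  a[14] = 2.
The sequence repeats with period 12.
(522 - 1) mod 12 = 5, so a[522] = a[6] = 18.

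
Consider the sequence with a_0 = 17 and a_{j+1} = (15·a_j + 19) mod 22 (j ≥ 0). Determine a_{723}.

Listing terms: a_0 = 17, a_1 = 10, a_2 = 15, a_3 = 2, a_4 = 5, a_5 = 6, a_6 = 21, a_7 = 4, a_8 = 13, a_9 = 16, a_{10} = 17.
The sequence repeats with period 10.
(723 - 0) mod 10 = 3, so a_{723} = a_3 = 2.

2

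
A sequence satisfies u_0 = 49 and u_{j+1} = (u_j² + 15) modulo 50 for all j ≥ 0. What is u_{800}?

1

u_0 = 49, u_1 = 16, u_2 = 21, u_3 = 6, u_4 = 1, u_5 = 16.
Since u_5 = u_1 = 16, the sequence is eventually periodic: after a pre-period of length 1 it cycles with period 4.
For j ≥ 1, u_j depends only on (j - 1) mod 4. (800 - 1) mod 4 = 3, so u_{800} = u_4 = 1.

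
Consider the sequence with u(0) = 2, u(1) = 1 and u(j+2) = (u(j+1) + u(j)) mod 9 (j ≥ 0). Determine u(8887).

2

u(0) = 2; u(1) = 1; u(2) = 3; u(3) = 4; u(4) = 7; u(5) = 2; u(6) = 0; u(7) = 2; u(8) = 2; u(9) = 4; u(10) = 6; u(11) = 1; u(12) = 7; u(13) = 8; u(14) = 6; u(15) = 5; u(16) = 2; u(17) = 7; u(18) = 0; u(19) = 7; u(20) = 7; u(21) = 5; u(22) = 3; u(23) = 8; u(24) = 2; u(25) = 1.
Since (u(24), u(25)) = (u(0), u(1)) = (2, 1) (two consecutive terms determine the rest), the sequence is periodic with period 24.
So u(8887) = u(0 + ((8887-0) mod 24)) = u(7) = 2.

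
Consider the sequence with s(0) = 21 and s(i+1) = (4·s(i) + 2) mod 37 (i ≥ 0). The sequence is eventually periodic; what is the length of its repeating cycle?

We have s(0) = 21,  s(1) = 12,  s(2) = 13,  s(3) = 17,  s(4) = 33,  s(5) = 23,  s(6) = 20,  s(7) = 8,  s(8) = 34,  s(9) = 27,  s(10) = 36,  s(11) = 35,  s(12) = 31,  s(13) = 15,  s(14) = 25,  s(15) = 28,  s(16) = 3,  s(17) = 14,  s(18) = 21.
The sequence repeats with period 18.

18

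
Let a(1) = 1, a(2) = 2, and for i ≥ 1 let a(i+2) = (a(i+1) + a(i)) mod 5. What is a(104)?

0

a(1) = 1,  a(2) = 2,  a(3) = 3,  a(4) = 0,  a(5) = 3,  a(6) = 3,  a(7) = 1,  a(8) = 4,  a(9) = 0,  a(10) = 4,  a(11) = 4,  a(12) = 3,  a(13) = 2,  a(14) = 0,  a(15) = 2,  a(16) = 2,  a(17) = 4,  a(18) = 1,  a(19) = 0,  a(20) = 1,  a(21) = 1,  a(22) = 2.
Since (a(21), a(22)) = (a(1), a(2)) = (1, 2) (two consecutive terms determine the rest), the sequence is periodic with period 20.
(104 - 1) mod 20 = 3, so a(104) = a(4) = 0.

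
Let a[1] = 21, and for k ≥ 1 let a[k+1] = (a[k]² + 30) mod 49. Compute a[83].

Listing terms: a[1] = 21; a[2] = 30; a[3] = 48; a[4] = 31; a[5] = 11; a[6] = 4; a[7] = 46; a[8] = 39; a[9] = 32; a[10] = 25; a[11] = 18; a[12] = 11.
Since a[12] = a[5] = 11, the sequence is eventually periodic: after a pre-period of length 4 it cycles with period 7.
For k ≥ 5, a[k] depends only on (k - 5) mod 7. (83 - 5) mod 7 = 1, so a[83] = a[6] = 4.

4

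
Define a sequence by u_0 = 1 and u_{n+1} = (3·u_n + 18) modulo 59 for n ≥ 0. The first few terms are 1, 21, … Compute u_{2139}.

23

Computing terms: u_0 = 1,  u_1 = 21,  u_2 = 22,  u_3 = 25,  u_4 = 34,  u_5 = 2,  u_6 = 24,  u_7 = 31,  u_8 = 52,  u_9 = 56,  u_{10} = 9,  u_{11} = 45,  u_{12} = 35,  u_{13} = 5,  u_{14} = 33,  u_{15} = 58,  u_{16} = 15,  u_{17} = 4,  u_{18} = 30,  u_{19} = 49,  u_{20} = 47,  u_{21} = 41,  u_{22} = 23,  u_{23} = 28,  u_{24} = 43,  u_{25} = 29,  u_{26} = 46,  u_{27} = 38,  u_{28} = 14,  u_{29} = 1.
Since u_{29} = u_0 = 1, the sequence is periodic with period 29.
So u_{2139} = u_{0 + ((2139-0) mod 29)} = u_{22} = 23.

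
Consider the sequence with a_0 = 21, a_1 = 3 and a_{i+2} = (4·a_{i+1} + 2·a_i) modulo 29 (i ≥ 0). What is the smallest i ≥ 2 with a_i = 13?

6

a_0 = 21,  a_1 = 3,  a_2 = 25,  a_3 = 19,  a_4 = 10,  a_5 = 20,  a_6 = 13,  a_7 = 5,  a_8 = 17,  a_9 = 20,  a_{10} = 27,  a_{11} = 3,  a_{12} = 8,  a_{13} = 9,  a_{14} = 23,  a_{15} = 23,  a_{16} = 22,  a_{17} = 18,  a_{18} = 0,  a_{19} = 7,  a_{20} = 28,  a_{21} = 10,  a_{22} = 9,  a_{23} = 27,  a_{24} = 10,  a_{25} = 7,  a_{26} = 19,  a_{27} = 3,  a_{28} = 21,  a_{29} = 3.
The sequence repeats with period 28.
The value 13 first appears (with i ≥ 2) at a_6.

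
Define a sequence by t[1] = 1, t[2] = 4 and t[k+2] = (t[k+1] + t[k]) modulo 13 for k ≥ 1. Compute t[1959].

11

Computing terms: t[1] = 1,  t[2] = 4,  t[3] = 5,  t[4] = 9,  t[5] = 1,  t[6] = 10,  t[7] = 11,  t[8] = 8,  t[9] = 6,  t[10] = 1,  t[11] = 7,  t[12] = 8,  t[13] = 2,  t[14] = 10,  t[15] = 12,  t[16] = 9,  t[17] = 8,  t[18] = 4,  t[19] = 12,  t[20] = 3,  t[21] = 2,  t[22] = 5,  t[23] = 7,  t[24] = 12,  t[25] = 6,  t[26] = 5,  t[27] = 11,  t[28] = 3,  t[29] = 1,  t[30] = 4.
Since (t[29], t[30]) = (t[1], t[2]) = (1, 4) (two consecutive terms determine the rest), the sequence is periodic with period 28.
So t[1959] = t[1 + ((1959-1) mod 28)] = t[27] = 11.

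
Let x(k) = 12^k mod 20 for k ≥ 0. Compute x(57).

12

x(0) = 1; x(1) = 12; x(2) = 4; x(3) = 8; x(4) = 16; x(5) = 12.
Since x(5) = x(1) = 12, the sequence is eventually periodic: after a pre-period of length 1 it cycles with period 4.
For k ≥ 1, x(k) depends only on (k - 1) mod 4. (57 - 1) mod 4 = 0, so x(57) = x(1) = 12.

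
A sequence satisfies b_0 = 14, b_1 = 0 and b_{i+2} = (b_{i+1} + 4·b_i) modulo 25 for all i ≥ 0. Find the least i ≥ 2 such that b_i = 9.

12

Listing terms: b_0 = 14, b_1 = 0, b_2 = 6, b_3 = 6, b_4 = 5, b_5 = 4, b_6 = 24, b_7 = 15, b_8 = 11, b_9 = 21, b_{10} = 15, b_{11} = 24, b_{12} = 9, b_{13} = 5, b_{14} = 16, b_{15} = 11, b_{16} = 0, b_{17} = 19, b_{18} = 19, b_{19} = 20, b_{20} = 21, b_{21} = 1, b_{22} = 10, b_{23} = 14, b_{24} = 4, b_{25} = 10, b_{26} = 1, b_{27} = 16, b_{28} = 20, b_{29} = 9, b_{30} = 14, b_{31} = 0.
Since (b_{30}, b_{31}) = (b_0, b_1) = (14, 0) (two consecutive terms determine the rest), the sequence is periodic with period 30.
The value 9 first appears (with i ≥ 2) at b_{12}.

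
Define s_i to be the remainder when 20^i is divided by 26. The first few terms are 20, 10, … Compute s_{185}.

Computing terms: s_1 = 20,  s_2 = 10,  s_3 = 18,  s_4 = 22,  s_5 = 24,  s_6 = 12,  s_7 = 6,  s_8 = 16,  s_9 = 8,  s_{10} = 4,  s_{11} = 2,  s_{12} = 14,  s_{13} = 20.
The sequence repeats with period 12.
(185 - 1) mod 12 = 4, so s_{185} = s_5 = 24.

24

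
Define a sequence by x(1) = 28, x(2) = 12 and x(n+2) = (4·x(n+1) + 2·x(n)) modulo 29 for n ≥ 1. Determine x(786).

12

Computing terms: x(1) = 28, x(2) = 12, x(3) = 17, x(4) = 5, x(5) = 25, x(6) = 23, x(7) = 26, x(8) = 5, x(9) = 14, x(10) = 8, x(11) = 2, x(12) = 24, x(13) = 13, x(14) = 13, x(15) = 20, x(16) = 19, x(17) = 0, x(18) = 9, x(19) = 7, x(20) = 17, x(21) = 24, x(22) = 14, x(23) = 17, x(24) = 9, x(25) = 12, x(26) = 8, x(27) = 27, x(28) = 8, x(29) = 28, x(30) = 12.
The sequence repeats with period 28.
So x(786) = x(1 + ((786-1) mod 28)) = x(2) = 12.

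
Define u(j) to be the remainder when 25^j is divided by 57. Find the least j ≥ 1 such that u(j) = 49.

u(0) = 1; u(1) = 25; u(2) = 55; u(3) = 7; u(4) = 4; u(5) = 43; u(6) = 49; u(7) = 28; u(8) = 16; u(9) = 1.
Since u(9) = u(0) = 1, the sequence is periodic with period 9.
The value 49 first appears (with j ≥ 1) at u(6).

6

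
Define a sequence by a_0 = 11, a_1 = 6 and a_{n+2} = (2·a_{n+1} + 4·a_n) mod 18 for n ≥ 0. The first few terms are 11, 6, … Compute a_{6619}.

Listing terms: a_0 = 11; a_1 = 6; a_2 = 2; a_3 = 10; a_4 = 10; a_5 = 6; a_6 = 16; a_7 = 2; a_8 = 14; a_9 = 0; a_{10} = 2; a_{11} = 4; a_{12} = 16; a_{13} = 12; a_{14} = 16; a_{15} = 8; a_{16} = 8; a_{17} = 12; a_{18} = 2; a_{19} = 16; a_{20} = 4; a_{21} = 0; a_{22} = 16; a_{23} = 14; a_{24} = 2; a_{25} = 6; a_{26} = 2.
Since (a_{25}, a_{26}) = (a_1, a_2) = (6, 2) (two consecutive terms determine the rest), the sequence is eventually periodic: after a pre-period of length 1 it cycles with period 24.
For n ≥ 1, a_n depends only on (n - 1) mod 24. (6619 - 1) mod 24 = 18, so a_{6619} = a_{19} = 16.

16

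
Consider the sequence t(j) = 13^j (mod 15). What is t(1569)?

Computing terms: t(1) = 13, t(2) = 4, t(3) = 7, t(4) = 1, t(5) = 13.
The sequence repeats with period 4.
So t(1569) = t(1 + ((1569-1) mod 4)) = t(1) = 13.

13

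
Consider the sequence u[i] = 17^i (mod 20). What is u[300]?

1

We have u[1] = 17, u[2] = 9, u[3] = 13, u[4] = 1, u[5] = 17.
The sequence repeats with period 4.
So u[300] = u[1 + ((300-1) mod 4)] = u[4] = 1.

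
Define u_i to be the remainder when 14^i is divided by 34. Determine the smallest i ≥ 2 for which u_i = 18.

Computing terms: u_1 = 14,  u_2 = 26,  u_3 = 24,  u_4 = 30,  u_5 = 12,  u_6 = 32,  u_7 = 6,  u_8 = 16,  u_9 = 20,  u_{10} = 8,  u_{11} = 10,  u_{12} = 4,  u_{13} = 22,  u_{14} = 2,  u_{15} = 28,  u_{16} = 18,  u_{17} = 14.
Since u_{17} = u_1 = 14, the sequence is periodic with period 16.
The value 18 first appears (with i ≥ 2) at u_{16}.

16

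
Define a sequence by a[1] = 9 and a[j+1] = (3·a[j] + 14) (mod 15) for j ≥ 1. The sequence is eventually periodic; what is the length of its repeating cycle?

4

a[1] = 9; a[2] = 11; a[3] = 2; a[4] = 5; a[5] = 14; a[6] = 11.
Since a[6] = a[2] = 11, the sequence is eventually periodic: after a pre-period of length 1 it cycles with period 4.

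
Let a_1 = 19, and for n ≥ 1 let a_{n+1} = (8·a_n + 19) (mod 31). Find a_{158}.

23

We have a_1 = 19; a_2 = 16; a_3 = 23; a_4 = 17; a_5 = 0; a_6 = 19.
The sequence repeats with period 5.
(158 - 1) mod 5 = 2, so a_{158} = a_3 = 23.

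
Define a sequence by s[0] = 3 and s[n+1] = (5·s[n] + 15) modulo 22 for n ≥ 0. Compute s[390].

3

Computing terms: s[0] = 3, s[1] = 8, s[2] = 11, s[3] = 4, s[4] = 13, s[5] = 14, s[6] = 19, s[7] = 0, s[8] = 15, s[9] = 2, s[10] = 3.
Since s[10] = s[0] = 3, the sequence is periodic with period 10.
So s[390] = s[0 + ((390-0) mod 10)] = s[0] = 3.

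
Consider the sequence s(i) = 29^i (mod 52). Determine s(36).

Computing terms: s(0) = 1, s(1) = 29, s(2) = 9, s(3) = 1.
The sequence repeats with period 3.
So s(36) = s(0 + ((36-0) mod 3)) = s(0) = 1.

1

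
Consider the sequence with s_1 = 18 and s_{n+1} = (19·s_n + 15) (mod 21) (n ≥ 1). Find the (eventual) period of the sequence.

6

Computing terms: s_1 = 18, s_2 = 0, s_3 = 15, s_4 = 6, s_5 = 3, s_6 = 9, s_7 = 18.
Since s_7 = s_1 = 18, the sequence is periodic with period 6.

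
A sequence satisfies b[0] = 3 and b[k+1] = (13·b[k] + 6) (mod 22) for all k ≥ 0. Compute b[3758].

21

Computing terms: b[0] = 3,  b[1] = 1,  b[2] = 19,  b[3] = 11,  b[4] = 17,  b[5] = 7,  b[6] = 9,  b[7] = 13,  b[8] = 21,  b[9] = 15,  b[10] = 3.
Since b[10] = b[0] = 3, the sequence is periodic with period 10.
So b[3758] = b[0 + ((3758-0) mod 10)] = b[8] = 21.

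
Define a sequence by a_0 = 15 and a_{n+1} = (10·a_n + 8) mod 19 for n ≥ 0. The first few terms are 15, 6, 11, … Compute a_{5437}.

a_0 = 15,  a_1 = 6,  a_2 = 11,  a_3 = 4,  a_4 = 10,  a_5 = 13,  a_6 = 5,  a_7 = 1,  a_8 = 18,  a_9 = 17,  a_{10} = 7,  a_{11} = 2,  a_{12} = 9,  a_{13} = 3,  a_{14} = 0,  a_{15} = 8,  a_{16} = 12,  a_{17} = 14,  a_{18} = 15.
Since a_{18} = a_0 = 15, the sequence is periodic with period 18.
(5437 - 0) mod 18 = 1, so a_{5437} = a_1 = 6.

6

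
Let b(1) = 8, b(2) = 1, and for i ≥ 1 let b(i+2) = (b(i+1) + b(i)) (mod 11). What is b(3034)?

Listing terms: b(1) = 8; b(2) = 1; b(3) = 9; b(4) = 10; b(5) = 8; b(6) = 7; b(7) = 4; b(8) = 0; b(9) = 4; b(10) = 4; b(11) = 8; b(12) = 1.
Since (b(11), b(12)) = (b(1), b(2)) = (8, 1) (two consecutive terms determine the rest), the sequence is periodic with period 10.
So b(3034) = b(1 + ((3034-1) mod 10)) = b(4) = 10.

10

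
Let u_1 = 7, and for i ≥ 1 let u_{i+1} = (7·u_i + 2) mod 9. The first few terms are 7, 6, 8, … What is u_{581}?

3

Computing terms: u_1 = 7,  u_2 = 6,  u_3 = 8,  u_4 = 4,  u_5 = 3,  u_6 = 5,  u_7 = 1,  u_8 = 0,  u_9 = 2,  u_{10} = 7.
The sequence repeats with period 9.
So u_{581} = u_{1 + ((581-1) mod 9)} = u_5 = 3.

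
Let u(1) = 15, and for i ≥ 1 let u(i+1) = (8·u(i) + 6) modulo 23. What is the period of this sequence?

11

We have u(1) = 15,  u(2) = 11,  u(3) = 2,  u(4) = 22,  u(5) = 21,  u(6) = 13,  u(7) = 18,  u(8) = 12,  u(9) = 10,  u(10) = 17,  u(11) = 4,  u(12) = 15.
The sequence repeats with period 11.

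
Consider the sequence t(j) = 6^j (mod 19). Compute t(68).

5

Computing terms: t(0) = 1; t(1) = 6; t(2) = 17; t(3) = 7; t(4) = 4; t(5) = 5; t(6) = 11; t(7) = 9; t(8) = 16; t(9) = 1.
Since t(9) = t(0) = 1, the sequence is periodic with period 9.
So t(68) = t(0 + ((68-0) mod 9)) = t(5) = 5.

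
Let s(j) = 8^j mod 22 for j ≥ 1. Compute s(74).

We have s(1) = 8, s(2) = 20, s(3) = 6, s(4) = 4, s(5) = 10, s(6) = 14, s(7) = 2, s(8) = 16, s(9) = 18, s(10) = 12, s(11) = 8.
The sequence repeats with period 10.
So s(74) = s(1 + ((74-1) mod 10)) = s(4) = 4.

4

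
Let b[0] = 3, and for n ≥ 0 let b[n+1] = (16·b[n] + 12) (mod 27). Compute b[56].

Computing terms: b[0] = 3, b[1] = 6, b[2] = 0, b[3] = 12, b[4] = 15, b[5] = 9, b[6] = 21, b[7] = 24, b[8] = 18, b[9] = 3.
The sequence repeats with period 9.
(56 - 0) mod 9 = 2, so b[56] = b[2] = 0.

0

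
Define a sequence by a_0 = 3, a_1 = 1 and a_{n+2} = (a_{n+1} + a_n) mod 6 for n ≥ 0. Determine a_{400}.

3

a_0 = 3; a_1 = 1; a_2 = 4; a_3 = 5; a_4 = 3; a_5 = 2; a_6 = 5; a_7 = 1; a_8 = 0; a_9 = 1; a_{10} = 1; a_{11} = 2; a_{12} = 3; a_{13} = 5; a_{14} = 2; a_{15} = 1; a_{16} = 3; a_{17} = 4; a_{18} = 1; a_{19} = 5; a_{20} = 0; a_{21} = 5; a_{22} = 5; a_{23} = 4; a_{24} = 3; a_{25} = 1.
The sequence repeats with period 24.
(400 - 0) mod 24 = 16, so a_{400} = a_{16} = 3.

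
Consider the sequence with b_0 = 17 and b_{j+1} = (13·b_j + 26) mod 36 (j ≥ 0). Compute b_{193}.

19

Listing terms: b_0 = 17, b_1 = 31, b_2 = 33, b_3 = 23, b_4 = 1, b_5 = 3, b_6 = 29, b_7 = 7, b_8 = 9, b_9 = 35, b_{10} = 13, b_{11} = 15, b_{12} = 5, b_{13} = 19, b_{14} = 21, b_{15} = 11, b_{16} = 25, b_{17} = 27, b_{18} = 17.
Since b_{18} = b_0 = 17, the sequence is periodic with period 18.
(193 - 0) mod 18 = 13, so b_{193} = b_{13} = 19.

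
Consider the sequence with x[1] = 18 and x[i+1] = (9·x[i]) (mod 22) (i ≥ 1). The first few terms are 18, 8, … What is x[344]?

x[1] = 18; x[2] = 8; x[3] = 6; x[4] = 10; x[5] = 2; x[6] = 18.
Since x[6] = x[1] = 18, the sequence is periodic with period 5.
So x[344] = x[1 + ((344-1) mod 5)] = x[4] = 10.

10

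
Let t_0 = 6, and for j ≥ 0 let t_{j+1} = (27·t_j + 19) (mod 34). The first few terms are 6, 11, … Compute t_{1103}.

Listing terms: t_0 = 6,  t_1 = 11,  t_2 = 10,  t_3 = 17,  t_4 = 2,  t_5 = 5,  t_6 = 18,  t_7 = 29,  t_8 = 20,  t_9 = 15,  t_{10} = 16,  t_{11} = 9,  t_{12} = 24,  t_{13} = 21,  t_{14} = 8,  t_{15} = 31,  t_{16} = 6.
The sequence repeats with period 16.
So t_{1103} = t_{0 + ((1103-0) mod 16)} = t_{15} = 31.

31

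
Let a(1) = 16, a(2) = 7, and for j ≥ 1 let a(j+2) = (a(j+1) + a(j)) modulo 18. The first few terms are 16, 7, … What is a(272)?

We have a(1) = 16,  a(2) = 7,  a(3) = 5,  a(4) = 12,  a(5) = 17,  a(6) = 11,  a(7) = 10,  a(8) = 3,  a(9) = 13,  a(10) = 16,  a(11) = 11,  a(12) = 9,  a(13) = 2,  a(14) = 11,  a(15) = 13,  a(16) = 6,  a(17) = 1,  a(18) = 7,  a(19) = 8,  a(20) = 15,  a(21) = 5,  a(22) = 2,  a(23) = 7,  a(24) = 9,  a(25) = 16,  a(26) = 7.
Since (a(25), a(26)) = (a(1), a(2)) = (16, 7) (two consecutive terms determine the rest), the sequence is periodic with period 24.
(272 - 1) mod 24 = 7, so a(272) = a(8) = 3.

3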